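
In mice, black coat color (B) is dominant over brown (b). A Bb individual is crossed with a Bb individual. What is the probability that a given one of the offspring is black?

Punnett square for Bb × Bb:
Offspring genotypes: 1 BB, 2 Bb, 1 bb
black: 3, brown: 1
black: 3 out of 4
Probability: 3/4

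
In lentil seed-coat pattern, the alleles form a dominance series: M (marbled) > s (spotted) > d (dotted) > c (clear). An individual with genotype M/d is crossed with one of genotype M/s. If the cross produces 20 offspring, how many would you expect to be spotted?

Cross: M/d × M/s
Allele dominance: M > s > d > c
Offspring genotypes: 1 M/M, 1 M/s, 1 M/d, 1 s/d
Phenotype counts: 3 marbled, 1 spotted
spotted: 1 out of 4 → fraction 1/4
Expected count = 1/4 × 20 = 5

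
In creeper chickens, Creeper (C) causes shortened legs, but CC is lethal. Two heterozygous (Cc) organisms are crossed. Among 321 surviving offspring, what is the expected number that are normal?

Cross: Cc × Cc
Punnett square offspring (before lethality): 1 CC, 2 Cc, 1 cc
The CC genotype is lethal (embryos die); surviving offspring: 2 Cc, 1 cc
normal: 1 out of 3 → fraction 1/3
Expected count = 1/3 × 321 = 107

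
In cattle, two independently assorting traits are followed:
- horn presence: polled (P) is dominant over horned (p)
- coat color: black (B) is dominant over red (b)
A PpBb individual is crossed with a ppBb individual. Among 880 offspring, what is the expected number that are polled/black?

Dihybrid cross PpBb × ppBb — consider each gene separately:
horn presence: Pp × pp → 2 Pp, 2 pp → 2 P_ : 2 pp (out of 4)
coat color: Bb × Bb → 1 BB, 2 Bb, 1 bb → 3 B_ : 1 bb (out of 4)
Combine (counts out of 4 × 4 = 16): polled/black (P_B_) = 2×3 = 6; polled/red (P_bb) = 2×1 = 2; horned/black (ppB_) = 2×3 = 6; horned/red (ppbb) = 2×1 = 2
Phenotype counts (out of 16): 6 polled/black, 2 polled/red, 6 horned/black, 2 horned/red
polled/black: 6 out of 16 → fraction 3/8
Expected count = 3/8 × 880 = 330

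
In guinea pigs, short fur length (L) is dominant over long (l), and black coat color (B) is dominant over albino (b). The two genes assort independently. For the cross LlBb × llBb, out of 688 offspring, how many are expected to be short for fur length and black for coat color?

Dihybrid cross LlBb × llBb — consider each gene separately:
fur length: Ll × ll → 2 Ll, 2 ll → 2 L_ : 2 ll (out of 4)
coat color: Bb × Bb → 1 BB, 2 Bb, 1 bb → 3 B_ : 1 bb (out of 4)
Looking for: short (L_) and black (B_)
P(short) = 2/4, P(black) = 3/4
P(both) = 2/4 × 3/4 = 6/16 = 3/8
Expected count = 3/8 × 688 = 258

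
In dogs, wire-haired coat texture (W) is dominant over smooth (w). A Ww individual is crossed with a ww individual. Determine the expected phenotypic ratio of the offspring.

Punnett square for Ww × ww:
Offspring genotypes: 2 Ww, 2 ww
wire-haired: 2, smooth: 2
Ratio: 1:1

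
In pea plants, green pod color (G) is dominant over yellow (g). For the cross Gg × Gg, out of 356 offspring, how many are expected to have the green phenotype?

Punnett square for Gg × Gg:
Offspring genotypes: 1 GG, 2 Gg, 1 gg
Total offspring: 4
Count with target: 3
Probability: 3/4
Expected count = 3/4 × 356 = 267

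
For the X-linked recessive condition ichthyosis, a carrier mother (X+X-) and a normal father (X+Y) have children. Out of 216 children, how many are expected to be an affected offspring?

Cross: X+X- × X+Y
Offspring: 1 X+X+, 1 X+Y, 1 X+X-, 1 X-Y
Probability of an affected offspring: 1/4
Expected count = 1/4 × 216 = 54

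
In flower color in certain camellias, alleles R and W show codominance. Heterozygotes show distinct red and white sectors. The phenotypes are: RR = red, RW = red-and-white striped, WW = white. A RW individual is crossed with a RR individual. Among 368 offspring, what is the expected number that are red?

Punnett square for RW × RR:
Offspring genotypes: 2 RR, 2 RW
Phenotype counts: 2 red, 2 red-and-white striped
red: 2 out of 4 → fraction 1/2
Expected count = 1/2 × 368 = 184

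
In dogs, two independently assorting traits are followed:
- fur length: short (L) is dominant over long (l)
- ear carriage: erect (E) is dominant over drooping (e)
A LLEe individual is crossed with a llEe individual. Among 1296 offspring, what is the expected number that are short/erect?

Dihybrid cross LLEe × llEe — consider each gene separately:
fur length: LL × ll → 4 Ll → 4 L_ (out of 4)
ear carriage: Ee × Ee → 1 EE, 2 Ee, 1 ee → 3 E_ : 1 ee (out of 4)
Combine (counts out of 4 × 4 = 16): short/erect (L_E_) = 4×3 = 12; short/drooping (L_ee) = 4×1 = 4
Phenotype counts (out of 16): 12 short/erect, 4 short/drooping
short/erect: 12 out of 16 → fraction 3/4
Expected count = 3/4 × 1296 = 972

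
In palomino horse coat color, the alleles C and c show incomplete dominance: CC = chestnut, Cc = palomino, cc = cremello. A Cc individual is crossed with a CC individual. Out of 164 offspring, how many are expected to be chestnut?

Punnett square for Cc × CC:
Offspring genotypes: 2 CC, 2 Cc
Phenotype counts: 2 chestnut, 2 palomino
chestnut: 2 out of 4 → fraction 1/2
Expected count = 1/2 × 164 = 82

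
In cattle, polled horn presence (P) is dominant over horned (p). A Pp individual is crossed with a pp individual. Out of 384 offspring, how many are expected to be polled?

Punnett square for Pp × pp:
Offspring genotypes: 2 Pp, 2 pp
polled: 2, horned: 2
polled: 2 out of 4 → fraction 1/2
Expected count = 1/2 × 384 = 192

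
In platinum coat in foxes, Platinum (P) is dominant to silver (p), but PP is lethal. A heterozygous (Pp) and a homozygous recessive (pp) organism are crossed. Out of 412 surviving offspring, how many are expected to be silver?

Cross: Pp × pp
Punnett square offspring (before lethality): 2 Pp, 2 pp
No PP offspring are produced in this cross.
silver: 2 out of 4 → fraction 1/2
Expected count = 1/2 × 412 = 206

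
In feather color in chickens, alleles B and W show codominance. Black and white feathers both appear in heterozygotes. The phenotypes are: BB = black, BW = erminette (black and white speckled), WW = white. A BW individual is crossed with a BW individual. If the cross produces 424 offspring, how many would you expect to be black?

Punnett square for BW × BW:
Offspring genotypes: 1 BB, 2 BW, 1 WW
Phenotype counts: 1 black, 2 erminette (black and white speckled), 1 white
black: 1 out of 4 → fraction 1/4
Expected count = 1/4 × 424 = 106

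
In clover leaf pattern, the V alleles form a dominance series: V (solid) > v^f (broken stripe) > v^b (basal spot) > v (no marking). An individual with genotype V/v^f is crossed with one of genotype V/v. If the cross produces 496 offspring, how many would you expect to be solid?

Cross: V/v^f × V/v
Allele dominance: V > v^f > v^b > v
Offspring genotypes: 1 V/V, 1 V/v, 1 V/v^f, 1 v^f/v
Phenotype counts: 3 solid, 1 broken stripe
solid: 3 out of 4 → fraction 3/4
Expected count = 3/4 × 496 = 372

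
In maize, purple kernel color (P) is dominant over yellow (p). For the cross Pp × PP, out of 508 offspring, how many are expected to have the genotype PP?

Punnett square for Pp × PP:
Offspring genotypes: 2 PP, 2 Pp
Total offspring: 4
Count with target: 2
Probability: 2/4 = 1/2
Expected count = 1/2 × 508 = 254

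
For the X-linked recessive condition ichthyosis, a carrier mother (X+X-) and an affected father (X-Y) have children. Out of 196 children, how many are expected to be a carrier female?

Cross: X+X- × X-Y
Offspring: 1 X+X-, 1 X+Y, 1 X-X-, 1 X-Y
Probability of a carrier female: 1/4
Expected count = 1/4 × 196 = 49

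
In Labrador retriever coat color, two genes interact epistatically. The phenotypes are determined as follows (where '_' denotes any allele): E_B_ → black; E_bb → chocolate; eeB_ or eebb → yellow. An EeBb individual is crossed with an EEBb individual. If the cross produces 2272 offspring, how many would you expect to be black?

Cross: EeBb × EEBb — consider each gene separately:
E gene: Ee × EE → 2 EE, 2 Ee → 4 E_ (out of 4)
B gene: Bb × Bb → 1 BB, 2 Bb, 1 bb → 3 B_ : 1 bb (out of 4)
Genotype classes (out of 4 × 4 = 16): E_B_ = 4×3 = 12; E_bb = 4×1 = 4
Apply the phenotype rules: E_B_ (12) → black; E_bb (4) → chocolate
Phenotype counts (out of 16): 12 black, 4 chocolate
black: 12 out of 16 → fraction 3/4
Expected count = 3/4 × 2272 = 1704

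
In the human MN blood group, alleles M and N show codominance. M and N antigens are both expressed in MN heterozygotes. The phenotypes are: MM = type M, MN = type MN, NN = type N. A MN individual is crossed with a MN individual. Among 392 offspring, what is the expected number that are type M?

Punnett square for MN × MN:
Offspring genotypes: 1 MM, 2 MN, 1 NN
Phenotype counts: 1 type M, 2 type MN, 1 type N
type M: 1 out of 4 → fraction 1/4
Expected count = 1/4 × 392 = 98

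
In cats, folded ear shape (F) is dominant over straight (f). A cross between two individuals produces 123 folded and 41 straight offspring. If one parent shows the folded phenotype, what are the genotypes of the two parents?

Observed offspring: 123 folded, 41 straight
The observed ratio simplifies to 3:1. Straight (ff) offspring appear, so each parent must contribute one f allele. The parent stated to show folded carries F, so it is Ff. The other parent is then either Ff or ff: Ff × ff would give a 1:1 split, whereas Ff × Ff gives 3:1 — matching the data. So both parents are heterozygous (Ff × Ff).
Parent genotypes: Ff × Ff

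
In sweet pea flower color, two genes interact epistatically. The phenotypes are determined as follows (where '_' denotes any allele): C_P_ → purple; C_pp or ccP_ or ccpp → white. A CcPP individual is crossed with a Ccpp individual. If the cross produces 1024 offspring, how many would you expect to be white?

Cross: CcPP × Ccpp — consider each gene separately:
C gene: Cc × Cc → 1 CC, 2 Cc, 1 cc → 3 C_ : 1 cc (out of 4)
P gene: PP × pp → 4 Pp → 4 P_ (out of 4)
Genotype classes (out of 4 × 4 = 16): C_P_ = 3×4 = 12; ccP_ = 1×4 = 4
Apply the phenotype rules: C_P_ (12) → purple; ccP_ (4) → white
Phenotype counts (out of 16): 12 purple, 4 white
white: 4 out of 16 → fraction 1/4
Expected count = 1/4 × 1024 = 256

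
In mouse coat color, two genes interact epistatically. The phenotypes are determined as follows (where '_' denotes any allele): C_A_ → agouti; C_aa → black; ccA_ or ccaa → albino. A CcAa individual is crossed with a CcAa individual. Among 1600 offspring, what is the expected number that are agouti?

Cross: CcAa × CcAa — consider each gene separately:
C gene: Cc × Cc → 1 CC, 2 Cc, 1 cc → 3 C_ : 1 cc (out of 4)
A gene: Aa × Aa → 1 AA, 2 Aa, 1 aa → 3 A_ : 1 aa (out of 4)
Genotype classes (out of 4 × 4 = 16): C_A_ = 3×3 = 9; C_aa = 3×1 = 3; ccA_ = 1×3 = 3; ccaa = 1×1 = 1
Apply the phenotype rules: C_A_ (9) → agouti; C_aa (3) → black; ccA_ (3) + ccaa (1) → albino
Phenotype counts (out of 16): 9 agouti, 3 black, 4 albino
agouti: 9 out of 16 → fraction 9/16
Expected count = 9/16 × 1600 = 900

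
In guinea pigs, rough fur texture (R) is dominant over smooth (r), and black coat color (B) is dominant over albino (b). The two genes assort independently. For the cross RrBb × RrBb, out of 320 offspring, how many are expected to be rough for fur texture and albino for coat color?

Dihybrid cross RrBb × RrBb — consider each gene separately:
fur texture: Rr × Rr → 1 RR, 2 Rr, 1 rr → 3 R_ : 1 rr (out of 4)
coat color: Bb × Bb → 1 BB, 2 Bb, 1 bb → 3 B_ : 1 bb (out of 4)
Looking for: rough (R_) and albino (bb)
P(rough) = 3/4, P(albino) = 1/4
P(both) = 3/4 × 1/4 = 3/16
Expected count = 3/16 × 320 = 60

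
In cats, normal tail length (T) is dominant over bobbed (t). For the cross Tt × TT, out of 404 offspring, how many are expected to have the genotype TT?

Punnett square for Tt × TT:
Offspring genotypes: 2 TT, 2 Tt
Total offspring: 4
Count with target: 2
Probability: 2/4 = 1/2
Expected count = 1/2 × 404 = 202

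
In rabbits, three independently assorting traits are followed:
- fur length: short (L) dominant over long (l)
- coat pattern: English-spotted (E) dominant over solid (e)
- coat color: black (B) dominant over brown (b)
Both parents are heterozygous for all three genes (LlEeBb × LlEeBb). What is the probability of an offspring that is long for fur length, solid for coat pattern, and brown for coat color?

Trihybrid cross: LlEeBb × LlEeBb
Each trait segregates independently with a 3:1 phenotypic ratio, so each gene contributes 3/4 (dominant) or 1/4 (recessive).
Target: long (fur length), solid (coat pattern), brown (coat color)
Probability = product of independent per-trait probabilities
= 1/4 × 1/4 × 1/4 = 1/64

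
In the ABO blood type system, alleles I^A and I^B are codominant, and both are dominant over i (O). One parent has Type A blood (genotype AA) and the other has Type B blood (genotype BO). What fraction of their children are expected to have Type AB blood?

Cross: AA × BO
Possible offspring genotypes: 2 AB, 2 AO
Blood type counts: 2 Type AB, 2 Type A
Probability of Type AB: 2/4 = 1/2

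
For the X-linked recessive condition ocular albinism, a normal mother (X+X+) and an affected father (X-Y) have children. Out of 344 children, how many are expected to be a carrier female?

Cross: X+X+ × X-Y
Offspring: 2 X+X-, 2 X+Y
Probability of a carrier female: 2/4 = 1/2
Expected count = 1/2 × 344 = 172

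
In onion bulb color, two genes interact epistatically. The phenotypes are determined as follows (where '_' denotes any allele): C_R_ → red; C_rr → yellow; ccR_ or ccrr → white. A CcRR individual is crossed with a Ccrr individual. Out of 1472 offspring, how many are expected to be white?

Cross: CcRR × Ccrr — consider each gene separately:
C gene: Cc × Cc → 1 CC, 2 Cc, 1 cc → 3 C_ : 1 cc (out of 4)
R gene: RR × rr → 4 Rr → 4 R_ (out of 4)
Genotype classes (out of 4 × 4 = 16): C_R_ = 3×4 = 12; ccR_ = 1×4 = 4
Apply the phenotype rules: C_R_ (12) → red; ccR_ (4) → white
Phenotype counts (out of 16): 12 red, 4 white
white: 4 out of 16 → fraction 1/4
Expected count = 1/4 × 1472 = 368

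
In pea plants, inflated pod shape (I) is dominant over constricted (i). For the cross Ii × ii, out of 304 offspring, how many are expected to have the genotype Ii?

Punnett square for Ii × ii:
Offspring genotypes: 2 Ii, 2 ii
Total offspring: 4
Count with target: 2
Probability: 2/4 = 1/2
Expected count = 1/2 × 304 = 152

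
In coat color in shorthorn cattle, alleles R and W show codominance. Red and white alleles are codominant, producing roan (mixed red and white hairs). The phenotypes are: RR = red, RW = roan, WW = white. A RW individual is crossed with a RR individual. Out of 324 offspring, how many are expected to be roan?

Punnett square for RW × RR:
Offspring genotypes: 2 RR, 2 RW
Phenotype counts: 2 red, 2 roan
roan: 2 out of 4 → fraction 1/2
Expected count = 1/2 × 324 = 162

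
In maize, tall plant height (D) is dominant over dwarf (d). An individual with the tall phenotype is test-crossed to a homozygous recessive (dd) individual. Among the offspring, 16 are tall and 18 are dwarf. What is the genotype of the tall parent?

Test cross: ? × dd
Offspring: 16 tall, 18 dwarf — approximately 1:1.
A 1:1 ratio in a test cross indicates the unknown parent is heterozygous (Dd).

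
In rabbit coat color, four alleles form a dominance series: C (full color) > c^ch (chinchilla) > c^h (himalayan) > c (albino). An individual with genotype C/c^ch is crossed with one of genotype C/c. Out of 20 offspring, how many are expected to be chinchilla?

Cross: C/c^ch × C/c
Allele dominance: C > c^ch > c^h > c
Offspring genotypes: 1 C/C, 1 C/c, 1 C/c^ch, 1 c^ch/c
Phenotype counts: 3 full color, 1 chinchilla
chinchilla: 1 out of 4 → fraction 1/4
Expected count = 1/4 × 20 = 5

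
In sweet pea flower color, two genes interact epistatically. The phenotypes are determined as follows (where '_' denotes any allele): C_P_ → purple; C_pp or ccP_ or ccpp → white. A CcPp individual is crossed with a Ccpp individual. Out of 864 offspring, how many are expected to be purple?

Cross: CcPp × Ccpp — consider each gene separately:
C gene: Cc × Cc → 1 CC, 2 Cc, 1 cc → 3 C_ : 1 cc (out of 4)
P gene: Pp × pp → 2 Pp, 2 pp → 2 P_ : 2 pp (out of 4)
Genotype classes (out of 4 × 4 = 16): C_P_ = 3×2 = 6; C_pp = 3×2 = 6; ccP_ = 1×2 = 2; ccpp = 1×2 = 2
Apply the phenotype rules: C_P_ (6) → purple; C_pp (6) + ccP_ (2) + ccpp (2) → white
Phenotype counts (out of 16): 6 purple, 10 white
purple: 6 out of 16 → fraction 3/8
Expected count = 3/8 × 864 = 324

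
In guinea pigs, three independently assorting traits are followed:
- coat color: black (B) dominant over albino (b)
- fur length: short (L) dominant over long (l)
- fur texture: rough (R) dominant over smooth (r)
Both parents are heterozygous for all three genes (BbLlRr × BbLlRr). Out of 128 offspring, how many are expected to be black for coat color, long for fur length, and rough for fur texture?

Trihybrid cross: BbLlRr × BbLlRr
Each trait segregates independently with a 3:1 phenotypic ratio, so each gene contributes 3/4 (dominant) or 1/4 (recessive).
Target: black (coat color), long (fur length), rough (fur texture)
Probability = product of independent per-trait probabilities
= 3/4 × 1/4 × 3/4 = 9/64
Expected count = 9/64 × 128 = 18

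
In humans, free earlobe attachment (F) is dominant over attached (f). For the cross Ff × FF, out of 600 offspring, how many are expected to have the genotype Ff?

Punnett square for Ff × FF:
Offspring genotypes: 2 FF, 2 Ff
Total offspring: 4
Count with target: 2
Probability: 2/4 = 1/2
Expected count = 1/2 × 600 = 300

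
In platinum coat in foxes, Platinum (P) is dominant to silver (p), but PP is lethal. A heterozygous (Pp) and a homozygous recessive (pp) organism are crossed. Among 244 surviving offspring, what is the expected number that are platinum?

Cross: Pp × pp
Punnett square offspring (before lethality): 2 Pp, 2 pp
No PP offspring are produced in this cross.
platinum: 2 out of 4 → fraction 1/2
Expected count = 1/2 × 244 = 122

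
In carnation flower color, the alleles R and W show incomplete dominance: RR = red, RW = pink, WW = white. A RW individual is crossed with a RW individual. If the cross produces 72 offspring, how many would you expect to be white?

Punnett square for RW × RW:
Offspring genotypes: 1 RR, 2 RW, 1 WW
Phenotype counts: 1 red, 2 pink, 1 white
white: 1 out of 4 → fraction 1/4
Expected count = 1/4 × 72 = 18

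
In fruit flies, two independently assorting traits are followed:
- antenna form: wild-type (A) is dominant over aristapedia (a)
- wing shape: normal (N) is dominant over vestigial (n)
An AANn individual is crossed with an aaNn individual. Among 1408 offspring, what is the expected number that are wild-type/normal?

Dihybrid cross AANn × aaNn — consider each gene separately:
antenna form: AA × aa → 4 Aa → 4 A_ (out of 4)
wing shape: Nn × Nn → 1 NN, 2 Nn, 1 nn → 3 N_ : 1 nn (out of 4)
Combine (counts out of 4 × 4 = 16): wild-type/normal (A_N_) = 4×3 = 12; wild-type/vestigial (A_nn) = 4×1 = 4
Phenotype counts (out of 16): 12 wild-type/normal, 4 wild-type/vestigial
wild-type/normal: 12 out of 16 → fraction 3/4
Expected count = 3/4 × 1408 = 1056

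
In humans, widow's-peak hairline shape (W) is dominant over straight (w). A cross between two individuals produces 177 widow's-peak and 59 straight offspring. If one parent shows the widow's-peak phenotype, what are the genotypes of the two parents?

Observed offspring: 177 widow's-peak, 59 straight
The observed ratio simplifies to 3:1. Straight (ww) offspring appear, so each parent must contribute one w allele. The parent stated to show widow's-peak carries W, so it is Ww. The other parent is then either Ww or ww: Ww × ww would give a 1:1 split, whereas Ww × Ww gives 3:1 — matching the data. So both parents are heterozygous (Ww × Ww).
Parent genotypes: Ww × Ww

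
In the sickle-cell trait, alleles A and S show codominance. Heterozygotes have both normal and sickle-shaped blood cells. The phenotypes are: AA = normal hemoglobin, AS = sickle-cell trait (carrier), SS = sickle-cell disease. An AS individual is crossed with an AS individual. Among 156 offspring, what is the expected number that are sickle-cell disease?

Punnett square for AS × AS:
Offspring genotypes: 1 AA, 2 AS, 1 SS
Phenotype counts: 1 normal hemoglobin, 2 sickle-cell trait (carrier), 1 sickle-cell disease
sickle-cell disease: 1 out of 4 → fraction 1/4
Expected count = 1/4 × 156 = 39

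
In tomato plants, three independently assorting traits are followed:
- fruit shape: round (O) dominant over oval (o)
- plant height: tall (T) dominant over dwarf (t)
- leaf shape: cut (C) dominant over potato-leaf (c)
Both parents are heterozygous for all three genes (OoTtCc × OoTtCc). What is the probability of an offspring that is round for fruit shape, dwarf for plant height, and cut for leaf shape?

Trihybrid cross: OoTtCc × OoTtCc
Each trait segregates independently with a 3:1 phenotypic ratio, so each gene contributes 3/4 (dominant) or 1/4 (recessive).
Target: round (fruit shape), dwarf (plant height), cut (leaf shape)
Probability = product of independent per-trait probabilities
= 3/4 × 1/4 × 3/4 = 9/64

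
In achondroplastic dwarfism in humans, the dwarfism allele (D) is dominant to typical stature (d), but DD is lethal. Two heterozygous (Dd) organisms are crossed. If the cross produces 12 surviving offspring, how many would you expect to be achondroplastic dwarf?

Cross: Dd × Dd
Punnett square offspring (before lethality): 1 DD, 2 Dd, 1 dd
The DD genotype is lethal (embryos die); surviving offspring: 2 Dd, 1 dd
achondroplastic dwarf: 2 out of 3 → fraction 2/3
Expected count = 2/3 × 12 = 8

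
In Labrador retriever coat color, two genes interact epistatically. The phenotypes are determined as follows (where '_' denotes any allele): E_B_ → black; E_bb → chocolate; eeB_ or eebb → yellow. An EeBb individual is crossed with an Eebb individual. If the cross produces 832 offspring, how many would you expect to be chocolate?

Cross: EeBb × Eebb — consider each gene separately:
E gene: Ee × Ee → 1 EE, 2 Ee, 1 ee → 3 E_ : 1 ee (out of 4)
B gene: Bb × bb → 2 Bb, 2 bb → 2 B_ : 2 bb (out of 4)
Genotype classes (out of 4 × 4 = 16): E_B_ = 3×2 = 6; E_bb = 3×2 = 6; eeB_ = 1×2 = 2; eebb = 1×2 = 2
Apply the phenotype rules: E_B_ (6) → black; E_bb (6) → chocolate; eeB_ (2) + eebb (2) → yellow
Phenotype counts (out of 16): 6 black, 6 chocolate, 4 yellow
chocolate: 6 out of 16 → fraction 3/8
Expected count = 3/8 × 832 = 312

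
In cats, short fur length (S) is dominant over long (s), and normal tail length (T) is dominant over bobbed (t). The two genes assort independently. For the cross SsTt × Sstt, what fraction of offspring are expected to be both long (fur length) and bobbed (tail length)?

Dihybrid cross SsTt × Sstt — consider each gene separately:
fur length: Ss × Ss → 1 SS, 2 Ss, 1 ss → 3 S_ : 1 ss (out of 4)
tail length: Tt × tt → 2 Tt, 2 tt → 2 T_ : 2 tt (out of 4)
Looking for: long (ss) and bobbed (tt)
P(long) = 1/4, P(bobbed) = 2/4
P(both) = 1/4 × 2/4 = 2/16 = 1/8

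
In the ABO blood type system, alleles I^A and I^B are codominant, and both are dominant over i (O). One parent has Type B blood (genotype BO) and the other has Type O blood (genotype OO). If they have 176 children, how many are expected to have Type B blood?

Cross: BO × OO
Possible offspring genotypes: 2 BO, 2 OO
Blood type counts: 2 Type B, 2 Type O
Probability of Type B: 2/4 = 1/2
Expected count = 1/2 × 176 = 88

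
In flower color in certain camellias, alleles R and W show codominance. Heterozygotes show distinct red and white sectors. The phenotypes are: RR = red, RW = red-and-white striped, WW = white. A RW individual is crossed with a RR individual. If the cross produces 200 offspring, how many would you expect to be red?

Punnett square for RW × RR:
Offspring genotypes: 2 RR, 2 RW
Phenotype counts: 2 red, 2 red-and-white striped
red: 2 out of 4 → fraction 1/2
Expected count = 1/2 × 200 = 100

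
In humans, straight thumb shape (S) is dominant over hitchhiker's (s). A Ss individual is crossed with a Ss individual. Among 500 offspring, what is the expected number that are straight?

Punnett square for Ss × Ss:
Offspring genotypes: 1 SS, 2 Ss, 1 ss
straight: 3, hitchhiker's: 1
straight: 3 out of 4 → fraction 3/4
Expected count = 3/4 × 500 = 375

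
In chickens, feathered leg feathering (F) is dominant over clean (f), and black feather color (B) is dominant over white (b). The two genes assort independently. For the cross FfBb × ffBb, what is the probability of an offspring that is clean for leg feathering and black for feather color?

Dihybrid cross FfBb × ffBb — consider each gene separately:
leg feathering: Ff × ff → 2 Ff, 2 ff → 2 F_ : 2 ff (out of 4)
feather color: Bb × Bb → 1 BB, 2 Bb, 1 bb → 3 B_ : 1 bb (out of 4)
Looking for: clean (ff) and black (B_)
P(clean) = 2/4, P(black) = 3/4
P(both) = 2/4 × 3/4 = 6/16 = 3/8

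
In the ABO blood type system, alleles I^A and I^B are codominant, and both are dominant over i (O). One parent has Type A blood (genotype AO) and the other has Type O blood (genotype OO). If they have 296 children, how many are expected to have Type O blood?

Cross: AO × OO
Possible offspring genotypes: 2 AO, 2 OO
Blood type counts: 2 Type A, 2 Type O
Probability of Type O: 2/4 = 1/2
Expected count = 1/2 × 296 = 148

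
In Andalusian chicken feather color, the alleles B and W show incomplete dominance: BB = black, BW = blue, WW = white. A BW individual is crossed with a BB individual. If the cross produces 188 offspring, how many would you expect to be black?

Punnett square for BW × BB:
Offspring genotypes: 2 BB, 2 BW
Phenotype counts: 2 black, 2 blue
black: 2 out of 4 → fraction 1/2
Expected count = 1/2 × 188 = 94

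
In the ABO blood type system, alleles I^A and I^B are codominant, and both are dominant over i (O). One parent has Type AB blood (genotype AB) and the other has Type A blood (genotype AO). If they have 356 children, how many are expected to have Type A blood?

Cross: AB × AO
Possible offspring genotypes: 1 AA, 1 AO, 1 AB, 1 BO
Blood type counts: 2 Type A, 1 Type AB, 1 Type B
Probability of Type A: 2/4 = 1/2
Expected count = 1/2 × 356 = 178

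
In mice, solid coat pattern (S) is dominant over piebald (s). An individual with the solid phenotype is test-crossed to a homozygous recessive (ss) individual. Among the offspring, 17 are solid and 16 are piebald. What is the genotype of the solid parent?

Test cross: ? × ss
Offspring: 17 solid, 16 piebald — approximately 1:1.
A 1:1 ratio in a test cross indicates the unknown parent is heterozygous (Ss).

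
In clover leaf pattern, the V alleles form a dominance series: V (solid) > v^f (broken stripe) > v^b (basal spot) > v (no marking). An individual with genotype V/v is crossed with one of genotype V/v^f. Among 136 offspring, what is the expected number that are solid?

Cross: V/v × V/v^f
Allele dominance: V > v^f > v^b > v
Offspring genotypes: 1 V/V, 1 V/v^f, 1 V/v, 1 v^f/v
Phenotype counts: 3 solid, 1 broken stripe
solid: 3 out of 4 → fraction 3/4
Expected count = 3/4 × 136 = 102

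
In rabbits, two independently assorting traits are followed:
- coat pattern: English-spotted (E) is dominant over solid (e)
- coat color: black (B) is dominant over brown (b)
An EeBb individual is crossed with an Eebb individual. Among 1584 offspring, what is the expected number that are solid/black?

Dihybrid cross EeBb × Eebb — consider each gene separately:
coat pattern: Ee × Ee → 1 EE, 2 Ee, 1 ee → 3 E_ : 1 ee (out of 4)
coat color: Bb × bb → 2 Bb, 2 bb → 2 B_ : 2 bb (out of 4)
Combine (counts out of 4 × 4 = 16): English-spotted/black (E_B_) = 3×2 = 6; English-spotted/brown (E_bb) = 3×2 = 6; solid/black (eeB_) = 1×2 = 2; solid/brown (eebb) = 1×2 = 2
Phenotype counts (out of 16): 6 English-spotted/black, 6 English-spotted/brown, 2 solid/black, 2 solid/brown
solid/black: 2 out of 16 → fraction 1/8
Expected count = 1/8 × 1584 = 198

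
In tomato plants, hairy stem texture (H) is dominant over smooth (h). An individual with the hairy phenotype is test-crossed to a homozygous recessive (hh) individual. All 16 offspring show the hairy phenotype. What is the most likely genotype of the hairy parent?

Test cross: ? × hh
All offspring are hairy.
If the unknown parent were heterozygous (Hh), about half of 16 offspring would be smooth; none are. The unknown parent is most likely homozygous dominant (HH).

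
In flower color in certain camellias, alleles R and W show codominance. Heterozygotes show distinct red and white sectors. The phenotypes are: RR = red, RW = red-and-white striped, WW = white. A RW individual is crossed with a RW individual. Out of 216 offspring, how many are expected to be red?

Punnett square for RW × RW:
Offspring genotypes: 1 RR, 2 RW, 1 WW
Phenotype counts: 1 red, 2 red-and-white striped, 1 white
red: 1 out of 4 → fraction 1/4
Expected count = 1/4 × 216 = 54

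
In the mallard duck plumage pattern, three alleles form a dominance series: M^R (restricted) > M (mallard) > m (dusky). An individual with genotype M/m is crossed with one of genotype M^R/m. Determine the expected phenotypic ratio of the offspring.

Cross: M/m × M^R/m
Allele dominance: M^R > M > m
Offspring genotypes: 1 M^R/M, 1 M/m, 1 M^R/m, 1 m/m
Phenotype counts: 2 restricted, 1 mallard, 1 dusky
Ratio: 2 restricted : 1 mallard : 1 dusky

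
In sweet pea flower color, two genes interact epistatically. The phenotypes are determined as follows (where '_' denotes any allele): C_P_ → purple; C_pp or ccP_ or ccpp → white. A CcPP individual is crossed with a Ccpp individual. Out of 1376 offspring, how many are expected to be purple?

Cross: CcPP × Ccpp — consider each gene separately:
C gene: Cc × Cc → 1 CC, 2 Cc, 1 cc → 3 C_ : 1 cc (out of 4)
P gene: PP × pp → 4 Pp → 4 P_ (out of 4)
Genotype classes (out of 4 × 4 = 16): C_P_ = 3×4 = 12; ccP_ = 1×4 = 4
Apply the phenotype rules: C_P_ (12) → purple; ccP_ (4) → white
Phenotype counts (out of 16): 12 purple, 4 white
purple: 12 out of 16 → fraction 3/4
Expected count = 3/4 × 1376 = 1032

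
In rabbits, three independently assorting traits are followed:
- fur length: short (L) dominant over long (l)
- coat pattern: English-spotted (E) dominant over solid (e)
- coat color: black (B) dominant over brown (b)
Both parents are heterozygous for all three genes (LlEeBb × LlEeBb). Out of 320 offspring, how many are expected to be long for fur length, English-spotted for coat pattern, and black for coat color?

Trihybrid cross: LlEeBb × LlEeBb
Each trait segregates independently with a 3:1 phenotypic ratio, so each gene contributes 3/4 (dominant) or 1/4 (recessive).
Target: long (fur length), English-spotted (coat pattern), black (coat color)
Probability = product of independent per-trait probabilities
= 1/4 × 3/4 × 3/4 = 9/64
Expected count = 9/64 × 320 = 45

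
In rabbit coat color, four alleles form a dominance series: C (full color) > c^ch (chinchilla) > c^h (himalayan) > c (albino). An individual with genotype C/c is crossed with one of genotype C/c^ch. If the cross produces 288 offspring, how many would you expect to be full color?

Cross: C/c × C/c^ch
Allele dominance: C > c^ch > c^h > c
Offspring genotypes: 1 C/C, 1 C/c^ch, 1 C/c, 1 c^ch/c
Phenotype counts: 3 full color, 1 chinchilla
full color: 3 out of 4 → fraction 3/4
Expected count = 3/4 × 288 = 216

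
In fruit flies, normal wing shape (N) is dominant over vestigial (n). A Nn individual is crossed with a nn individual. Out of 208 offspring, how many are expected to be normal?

Punnett square for Nn × nn:
Offspring genotypes: 2 Nn, 2 nn
normal: 2, vestigial: 2
normal: 2 out of 4 → fraction 1/2
Expected count = 1/2 × 208 = 104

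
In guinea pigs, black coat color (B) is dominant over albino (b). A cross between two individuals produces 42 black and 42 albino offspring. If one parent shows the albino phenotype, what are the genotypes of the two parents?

Observed offspring: 42 black, 42 albino
The observed ratio simplifies to 1:1. One parent shows albino, so its genotype must be bb. A 1:1 offspring split requires the other parent to be heterozygous (Bb).
Parent genotypes: bb × Bb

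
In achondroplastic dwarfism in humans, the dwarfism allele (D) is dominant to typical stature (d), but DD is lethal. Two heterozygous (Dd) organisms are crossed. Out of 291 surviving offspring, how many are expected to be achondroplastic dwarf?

Cross: Dd × Dd
Punnett square offspring (before lethality): 1 DD, 2 Dd, 1 dd
The DD genotype is lethal (embryos die); surviving offspring: 2 Dd, 1 dd
achondroplastic dwarf: 2 out of 3 → fraction 2/3
Expected count = 2/3 × 291 = 194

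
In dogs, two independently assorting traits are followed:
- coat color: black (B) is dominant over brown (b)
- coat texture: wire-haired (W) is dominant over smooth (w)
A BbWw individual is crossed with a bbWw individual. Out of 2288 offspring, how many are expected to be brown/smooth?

Dihybrid cross BbWw × bbWw — consider each gene separately:
coat color: Bb × bb → 2 Bb, 2 bb → 2 B_ : 2 bb (out of 4)
coat texture: Ww × Ww → 1 WW, 2 Ww, 1 ww → 3 W_ : 1 ww (out of 4)
Combine (counts out of 4 × 4 = 16): black/wire-haired (B_W_) = 2×3 = 6; black/smooth (B_ww) = 2×1 = 2; brown/wire-haired (bbW_) = 2×3 = 6; brown/smooth (bbww) = 2×1 = 2
Phenotype counts (out of 16): 6 black/wire-haired, 2 black/smooth, 6 brown/wire-haired, 2 brown/smooth
brown/smooth: 2 out of 16 → fraction 1/8
Expected count = 1/8 × 2288 = 286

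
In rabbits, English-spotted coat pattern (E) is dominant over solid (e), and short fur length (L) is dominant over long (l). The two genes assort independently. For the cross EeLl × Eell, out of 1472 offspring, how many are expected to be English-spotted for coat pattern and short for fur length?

Dihybrid cross EeLl × Eell — consider each gene separately:
coat pattern: Ee × Ee → 1 EE, 2 Ee, 1 ee → 3 E_ : 1 ee (out of 4)
fur length: Ll × ll → 2 Ll, 2 ll → 2 L_ : 2 ll (out of 4)
Looking for: English-spotted (E_) and short (L_)
P(English-spotted) = 3/4, P(short) = 2/4
P(both) = 3/4 × 2/4 = 6/16 = 3/8
Expected count = 3/8 × 1472 = 552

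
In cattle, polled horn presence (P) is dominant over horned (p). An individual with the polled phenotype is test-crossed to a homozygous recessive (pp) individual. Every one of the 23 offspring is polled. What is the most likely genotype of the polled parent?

Test cross: ? × pp
All offspring are polled.
If the unknown parent were heterozygous (Pp), about half of 23 offspring would be horned; none are. The unknown parent is most likely homozygous dominant (PP).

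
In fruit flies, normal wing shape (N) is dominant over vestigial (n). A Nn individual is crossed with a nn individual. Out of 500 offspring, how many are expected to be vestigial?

Punnett square for Nn × nn:
Offspring genotypes: 2 Nn, 2 nn
normal: 2, vestigial: 2
vestigial: 2 out of 4 → fraction 1/2
Expected count = 1/2 × 500 = 250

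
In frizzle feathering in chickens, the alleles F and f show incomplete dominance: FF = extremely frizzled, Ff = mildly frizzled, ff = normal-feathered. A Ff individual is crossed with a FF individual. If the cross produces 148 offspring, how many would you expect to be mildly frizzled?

Punnett square for Ff × FF:
Offspring genotypes: 2 FF, 2 Ff
Phenotype counts: 2 extremely frizzled, 2 mildly frizzled
mildly frizzled: 2 out of 4 → fraction 1/2
Expected count = 1/2 × 148 = 74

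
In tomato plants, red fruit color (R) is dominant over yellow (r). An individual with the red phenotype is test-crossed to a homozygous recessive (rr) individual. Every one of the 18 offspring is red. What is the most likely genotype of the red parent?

Test cross: ? × rr
All offspring are red.
If the unknown parent were heterozygous (Rr), about half of 18 offspring would be yellow; none are. The unknown parent is most likely homozygous dominant (RR).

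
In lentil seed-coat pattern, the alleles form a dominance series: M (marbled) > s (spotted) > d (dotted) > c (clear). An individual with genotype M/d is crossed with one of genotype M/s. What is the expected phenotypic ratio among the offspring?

Cross: M/d × M/s
Allele dominance: M > s > d > c
Offspring genotypes: 1 M/M, 1 M/s, 1 M/d, 1 s/d
Phenotype counts: 3 marbled, 1 spotted
Ratio: 3 marbled : 1 spotted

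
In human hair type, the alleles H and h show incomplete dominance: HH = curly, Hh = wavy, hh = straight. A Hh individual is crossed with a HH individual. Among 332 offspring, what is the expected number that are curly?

Punnett square for Hh × HH:
Offspring genotypes: 2 HH, 2 Hh
Phenotype counts: 2 curly, 2 wavy
curly: 2 out of 4 → fraction 1/2
Expected count = 1/2 × 332 = 166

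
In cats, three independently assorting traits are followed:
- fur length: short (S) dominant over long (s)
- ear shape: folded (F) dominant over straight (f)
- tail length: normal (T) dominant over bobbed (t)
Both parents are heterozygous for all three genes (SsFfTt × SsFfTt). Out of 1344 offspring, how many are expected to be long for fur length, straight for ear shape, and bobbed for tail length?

Trihybrid cross: SsFfTt × SsFfTt
Each trait segregates independently with a 3:1 phenotypic ratio, so each gene contributes 3/4 (dominant) or 1/4 (recessive).
Target: long (fur length), straight (ear shape), bobbed (tail length)
Probability = product of independent per-trait probabilities
= 1/4 × 1/4 × 1/4 = 1/64
Expected count = 1/64 × 1344 = 21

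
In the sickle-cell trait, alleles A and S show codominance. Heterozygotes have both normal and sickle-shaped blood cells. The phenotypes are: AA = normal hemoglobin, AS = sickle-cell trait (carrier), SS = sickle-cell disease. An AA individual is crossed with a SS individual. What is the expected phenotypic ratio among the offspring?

Punnett square for AA × SS:
Offspring genotypes: 4 AS
Phenotype counts: 4 sickle-cell trait (carrier)
Ratio: all sickle-cell trait (carrier)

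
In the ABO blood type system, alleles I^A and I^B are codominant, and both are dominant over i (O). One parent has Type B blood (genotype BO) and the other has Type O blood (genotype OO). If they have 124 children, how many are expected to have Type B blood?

Cross: BO × OO
Possible offspring genotypes: 2 BO, 2 OO
Blood type counts: 2 Type B, 2 Type O
Probability of Type B: 2/4 = 1/2
Expected count = 1/2 × 124 = 62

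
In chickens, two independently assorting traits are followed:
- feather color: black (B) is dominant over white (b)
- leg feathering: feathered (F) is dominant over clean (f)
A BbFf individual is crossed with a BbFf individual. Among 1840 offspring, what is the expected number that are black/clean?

Dihybrid cross BbFf × BbFf — consider each gene separately:
feather color: Bb × Bb → 1 BB, 2 Bb, 1 bb → 3 B_ : 1 bb (out of 4)
leg feathering: Ff × Ff → 1 FF, 2 Ff, 1 ff → 3 F_ : 1 ff (out of 4)
Combine (counts out of 4 × 4 = 16): black/feathered (B_F_) = 3×3 = 9; black/clean (B_ff) = 3×1 = 3; white/feathered (bbF_) = 1×3 = 3; white/clean (bbff) = 1×1 = 1
Phenotype counts (out of 16): 9 black/feathered, 3 black/clean, 3 white/feathered, 1 white/clean
black/clean: 3 out of 16 → fraction 3/16
Expected count = 3/16 × 1840 = 345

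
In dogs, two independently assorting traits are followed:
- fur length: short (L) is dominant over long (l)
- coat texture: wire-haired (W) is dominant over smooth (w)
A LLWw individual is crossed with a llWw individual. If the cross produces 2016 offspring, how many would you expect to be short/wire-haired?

Dihybrid cross LLWw × llWw — consider each gene separately:
fur length: LL × ll → 4 Ll → 4 L_ (out of 4)
coat texture: Ww × Ww → 1 WW, 2 Ww, 1 ww → 3 W_ : 1 ww (out of 4)
Combine (counts out of 4 × 4 = 16): short/wire-haired (L_W_) = 4×3 = 12; short/smooth (L_ww) = 4×1 = 4
Phenotype counts (out of 16): 12 short/wire-haired, 4 short/smooth
short/wire-haired: 12 out of 16 → fraction 3/4
Expected count = 3/4 × 2016 = 1512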